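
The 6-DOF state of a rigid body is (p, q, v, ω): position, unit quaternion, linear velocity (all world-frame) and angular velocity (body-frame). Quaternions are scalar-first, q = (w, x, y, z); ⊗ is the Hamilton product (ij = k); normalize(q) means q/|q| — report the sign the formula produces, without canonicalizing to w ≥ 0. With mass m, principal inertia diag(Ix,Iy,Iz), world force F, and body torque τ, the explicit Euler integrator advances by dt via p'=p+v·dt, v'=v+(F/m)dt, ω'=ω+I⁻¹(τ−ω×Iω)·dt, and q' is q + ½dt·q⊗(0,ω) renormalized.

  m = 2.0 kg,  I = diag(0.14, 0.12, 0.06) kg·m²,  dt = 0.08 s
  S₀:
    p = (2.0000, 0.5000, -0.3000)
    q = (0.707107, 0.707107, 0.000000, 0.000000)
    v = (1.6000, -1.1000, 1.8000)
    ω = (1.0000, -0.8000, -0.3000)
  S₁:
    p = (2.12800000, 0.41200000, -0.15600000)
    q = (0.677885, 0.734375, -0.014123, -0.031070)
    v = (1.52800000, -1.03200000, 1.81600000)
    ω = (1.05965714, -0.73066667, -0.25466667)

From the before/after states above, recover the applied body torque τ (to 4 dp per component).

τ = (0.0900, 0.0800, 0.0500)

Δω = ω₁−ω₀ = (0.05965714, 0.06933333, 0.04533333)
gyro term ω₀×Iω₀ = (-0.0144, -0.0240, 0.0160)
applied torque τ = (0.0900, 0.0800, 0.0500)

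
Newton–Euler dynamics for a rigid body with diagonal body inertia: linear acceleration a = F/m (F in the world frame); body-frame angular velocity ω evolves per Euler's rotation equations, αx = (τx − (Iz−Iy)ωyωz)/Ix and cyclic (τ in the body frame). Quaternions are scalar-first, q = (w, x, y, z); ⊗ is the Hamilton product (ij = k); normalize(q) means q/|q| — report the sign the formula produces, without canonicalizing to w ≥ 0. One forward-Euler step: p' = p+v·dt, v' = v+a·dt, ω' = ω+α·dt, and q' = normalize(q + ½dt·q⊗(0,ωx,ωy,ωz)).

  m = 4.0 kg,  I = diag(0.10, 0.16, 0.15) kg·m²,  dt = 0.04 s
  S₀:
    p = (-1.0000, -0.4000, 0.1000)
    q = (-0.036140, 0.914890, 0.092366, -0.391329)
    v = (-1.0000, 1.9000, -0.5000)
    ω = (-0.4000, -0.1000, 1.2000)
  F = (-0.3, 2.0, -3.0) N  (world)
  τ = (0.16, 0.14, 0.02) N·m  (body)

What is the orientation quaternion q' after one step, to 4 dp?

Hamilton product q⊗(0,ω) = (0.8447874, 0.0861623, -0.9377224, -0.0979106)
q + ½dt·q⊗(0,ω), renormalized = (-0.0192, 0.9163, 0.0736, -0.3932)

q' = (-0.0192, 0.9163, 0.0736, -0.3932)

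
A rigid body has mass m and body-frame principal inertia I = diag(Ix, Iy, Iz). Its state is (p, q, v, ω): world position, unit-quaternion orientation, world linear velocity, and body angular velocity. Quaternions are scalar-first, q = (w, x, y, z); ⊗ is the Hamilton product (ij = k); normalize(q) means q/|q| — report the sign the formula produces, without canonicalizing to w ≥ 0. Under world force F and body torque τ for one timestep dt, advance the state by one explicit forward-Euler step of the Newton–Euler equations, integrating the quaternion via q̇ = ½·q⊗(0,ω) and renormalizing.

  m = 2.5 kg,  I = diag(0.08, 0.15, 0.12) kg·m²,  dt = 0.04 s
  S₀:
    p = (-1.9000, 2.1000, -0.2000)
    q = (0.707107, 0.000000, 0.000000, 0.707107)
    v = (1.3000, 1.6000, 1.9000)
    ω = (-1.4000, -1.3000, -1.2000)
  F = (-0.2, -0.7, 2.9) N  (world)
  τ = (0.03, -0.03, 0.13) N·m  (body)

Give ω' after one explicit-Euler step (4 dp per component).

angular accel α = (0.9600, 0.2480, 0.0217)
new body rate ω' = (-1.3616, -1.2901, -1.1991)

ω' = (-1.3616, -1.2901, -1.1991)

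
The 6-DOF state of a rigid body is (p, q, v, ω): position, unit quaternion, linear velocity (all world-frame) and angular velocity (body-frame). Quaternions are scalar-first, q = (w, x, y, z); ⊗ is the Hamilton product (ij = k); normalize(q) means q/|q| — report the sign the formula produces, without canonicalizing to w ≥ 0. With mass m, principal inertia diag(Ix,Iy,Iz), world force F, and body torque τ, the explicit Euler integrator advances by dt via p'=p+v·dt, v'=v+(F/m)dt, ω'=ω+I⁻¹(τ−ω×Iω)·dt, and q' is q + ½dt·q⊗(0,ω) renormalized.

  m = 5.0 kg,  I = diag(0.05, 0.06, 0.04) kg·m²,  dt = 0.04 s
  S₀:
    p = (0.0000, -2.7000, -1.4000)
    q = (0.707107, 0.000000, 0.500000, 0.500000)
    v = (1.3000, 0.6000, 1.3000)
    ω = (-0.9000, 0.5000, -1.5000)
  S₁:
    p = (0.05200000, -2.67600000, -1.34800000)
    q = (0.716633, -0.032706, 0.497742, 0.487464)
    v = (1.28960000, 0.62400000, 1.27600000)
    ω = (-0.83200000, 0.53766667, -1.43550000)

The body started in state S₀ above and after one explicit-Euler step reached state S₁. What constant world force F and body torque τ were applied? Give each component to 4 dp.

F = (-1.3000, 3.0000, -3.0000)
τ = (0.1000, 0.0700, 0.0600)

velocity change Δv = (-0.01040000, 0.02400000, -0.02400000)
F = m·Δv/dt = (-1.3000, 3.0000, -3.0000)
ω₁ − ω₀ = (0.06800000, 0.03766667, 0.06450000)
τ = I·(Δω/dt) + ω₀×(Iω₀) = (0.1000, 0.0700, 0.0600)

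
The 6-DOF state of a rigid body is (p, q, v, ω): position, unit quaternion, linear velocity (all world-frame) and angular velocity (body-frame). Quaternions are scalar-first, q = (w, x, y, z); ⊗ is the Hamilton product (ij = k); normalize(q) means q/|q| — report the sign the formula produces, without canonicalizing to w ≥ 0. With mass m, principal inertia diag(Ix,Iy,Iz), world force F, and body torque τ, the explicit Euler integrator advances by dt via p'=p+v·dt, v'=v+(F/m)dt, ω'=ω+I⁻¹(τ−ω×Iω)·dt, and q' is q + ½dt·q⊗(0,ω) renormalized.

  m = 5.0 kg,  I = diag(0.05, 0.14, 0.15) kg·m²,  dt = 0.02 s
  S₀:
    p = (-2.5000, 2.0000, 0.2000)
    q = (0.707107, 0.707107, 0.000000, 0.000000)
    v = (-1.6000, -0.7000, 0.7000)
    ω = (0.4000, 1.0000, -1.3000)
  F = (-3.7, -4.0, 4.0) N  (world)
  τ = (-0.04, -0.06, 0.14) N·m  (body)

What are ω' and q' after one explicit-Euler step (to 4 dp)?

ω' = (0.3892, 0.9840, -1.2861)
q' = (0.7042, 0.7098, 0.0163, -0.0021)

gyro term ω×Iω = (-0.0130, 0.0520, 0.0360)
angular accel α = (-0.5400, -0.8000, 0.6933)
ω + α·dt = (0.3892, 0.9840, -1.2861)
2q̇ = q⊗(0,ω) = (-0.2828428, 0.2828428, 1.6263461, -0.2121321)
updated quaternion q' = (0.7042, 0.7098, 0.0163, -0.0021)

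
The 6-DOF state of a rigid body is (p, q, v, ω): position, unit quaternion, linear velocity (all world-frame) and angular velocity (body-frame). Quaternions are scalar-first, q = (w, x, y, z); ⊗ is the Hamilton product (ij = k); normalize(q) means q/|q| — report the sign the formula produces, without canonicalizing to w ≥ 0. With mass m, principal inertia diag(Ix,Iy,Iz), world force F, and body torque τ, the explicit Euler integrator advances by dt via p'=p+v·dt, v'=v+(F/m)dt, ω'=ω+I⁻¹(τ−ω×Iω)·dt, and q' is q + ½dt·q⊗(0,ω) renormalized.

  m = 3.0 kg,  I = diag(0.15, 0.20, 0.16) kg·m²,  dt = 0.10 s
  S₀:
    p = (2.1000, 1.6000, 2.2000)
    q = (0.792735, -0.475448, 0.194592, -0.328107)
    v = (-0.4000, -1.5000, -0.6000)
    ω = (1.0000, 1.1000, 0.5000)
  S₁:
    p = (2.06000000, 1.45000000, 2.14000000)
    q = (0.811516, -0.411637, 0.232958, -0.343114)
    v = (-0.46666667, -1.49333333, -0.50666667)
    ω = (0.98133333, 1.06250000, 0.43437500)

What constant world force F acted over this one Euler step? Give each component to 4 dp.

velocity change Δv = (-0.06666667, 0.00666667, 0.09333333)
F = m·Δv/dt = (-2.0000, 0.2000, 2.8000)

F = (-2.0000, 0.2000, 2.8000)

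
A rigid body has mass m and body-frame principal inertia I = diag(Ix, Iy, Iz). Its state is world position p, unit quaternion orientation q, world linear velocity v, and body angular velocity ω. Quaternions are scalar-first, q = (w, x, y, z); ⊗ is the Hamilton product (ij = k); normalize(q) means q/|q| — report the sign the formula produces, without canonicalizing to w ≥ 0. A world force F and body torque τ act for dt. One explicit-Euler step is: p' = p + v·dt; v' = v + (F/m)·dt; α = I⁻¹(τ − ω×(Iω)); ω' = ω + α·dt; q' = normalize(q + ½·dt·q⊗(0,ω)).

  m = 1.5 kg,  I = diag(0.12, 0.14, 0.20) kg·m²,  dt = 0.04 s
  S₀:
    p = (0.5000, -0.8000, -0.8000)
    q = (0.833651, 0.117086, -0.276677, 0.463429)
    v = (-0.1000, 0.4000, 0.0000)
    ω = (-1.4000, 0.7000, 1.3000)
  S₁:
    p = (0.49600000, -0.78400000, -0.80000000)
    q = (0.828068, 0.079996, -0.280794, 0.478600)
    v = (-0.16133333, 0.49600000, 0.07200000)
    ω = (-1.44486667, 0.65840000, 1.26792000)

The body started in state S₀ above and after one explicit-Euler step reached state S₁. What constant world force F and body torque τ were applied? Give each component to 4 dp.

F = (-2.3000, 3.6000, 2.7000)
τ = (-0.0800, 0.0000, -0.1800)

v₁ − v₀ = (-0.06133333, 0.09600000, 0.07200000)
applied force F = (-2.3000, 3.6000, 2.7000)
rate change Δω = (-0.04486667, -0.04160000, -0.03208000)
ω₀×(Iω₀) = (0.0546, 0.1456, -0.0196)
applied torque τ = (-0.0800, 0.0000, -0.1800)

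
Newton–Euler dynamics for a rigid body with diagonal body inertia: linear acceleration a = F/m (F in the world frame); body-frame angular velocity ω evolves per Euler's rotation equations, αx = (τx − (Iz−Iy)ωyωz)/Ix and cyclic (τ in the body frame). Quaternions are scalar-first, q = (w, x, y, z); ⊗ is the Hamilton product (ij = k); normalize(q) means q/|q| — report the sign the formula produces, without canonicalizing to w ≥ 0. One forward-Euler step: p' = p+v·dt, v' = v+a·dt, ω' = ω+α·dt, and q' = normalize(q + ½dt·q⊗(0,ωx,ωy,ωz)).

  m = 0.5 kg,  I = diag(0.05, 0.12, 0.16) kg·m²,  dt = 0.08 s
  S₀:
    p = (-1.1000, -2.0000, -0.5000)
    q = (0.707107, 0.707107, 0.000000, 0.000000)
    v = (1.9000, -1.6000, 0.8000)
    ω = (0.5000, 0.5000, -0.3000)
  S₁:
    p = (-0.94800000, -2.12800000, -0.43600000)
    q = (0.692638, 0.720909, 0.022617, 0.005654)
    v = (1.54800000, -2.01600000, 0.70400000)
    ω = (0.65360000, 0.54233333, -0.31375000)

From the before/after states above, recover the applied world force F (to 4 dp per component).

velocity change Δv = (-0.35200000, -0.41600000, -0.09600000)
applied force F = (-2.2000, -2.6000, -0.6000)

F = (-2.2000, -2.6000, -0.6000)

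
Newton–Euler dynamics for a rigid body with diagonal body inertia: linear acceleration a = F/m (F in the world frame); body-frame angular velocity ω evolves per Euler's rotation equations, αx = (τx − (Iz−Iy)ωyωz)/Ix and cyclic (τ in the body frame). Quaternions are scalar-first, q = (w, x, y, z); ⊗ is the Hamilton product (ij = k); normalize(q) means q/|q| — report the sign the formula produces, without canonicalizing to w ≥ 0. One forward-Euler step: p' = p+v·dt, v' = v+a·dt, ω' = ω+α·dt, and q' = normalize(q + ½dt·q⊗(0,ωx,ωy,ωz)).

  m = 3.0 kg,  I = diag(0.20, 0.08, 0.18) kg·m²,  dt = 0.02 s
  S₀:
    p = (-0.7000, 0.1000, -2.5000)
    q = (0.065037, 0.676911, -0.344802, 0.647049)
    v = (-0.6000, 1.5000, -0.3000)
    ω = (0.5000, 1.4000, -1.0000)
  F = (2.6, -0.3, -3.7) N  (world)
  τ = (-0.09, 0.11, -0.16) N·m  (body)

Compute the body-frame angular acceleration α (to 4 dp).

gyro term ω×Iω = (-0.1400, -0.0100, -0.0840)
angular accel α = (0.2500, 1.5000, -0.4222)

α = (0.2500, 1.5000, -0.4222)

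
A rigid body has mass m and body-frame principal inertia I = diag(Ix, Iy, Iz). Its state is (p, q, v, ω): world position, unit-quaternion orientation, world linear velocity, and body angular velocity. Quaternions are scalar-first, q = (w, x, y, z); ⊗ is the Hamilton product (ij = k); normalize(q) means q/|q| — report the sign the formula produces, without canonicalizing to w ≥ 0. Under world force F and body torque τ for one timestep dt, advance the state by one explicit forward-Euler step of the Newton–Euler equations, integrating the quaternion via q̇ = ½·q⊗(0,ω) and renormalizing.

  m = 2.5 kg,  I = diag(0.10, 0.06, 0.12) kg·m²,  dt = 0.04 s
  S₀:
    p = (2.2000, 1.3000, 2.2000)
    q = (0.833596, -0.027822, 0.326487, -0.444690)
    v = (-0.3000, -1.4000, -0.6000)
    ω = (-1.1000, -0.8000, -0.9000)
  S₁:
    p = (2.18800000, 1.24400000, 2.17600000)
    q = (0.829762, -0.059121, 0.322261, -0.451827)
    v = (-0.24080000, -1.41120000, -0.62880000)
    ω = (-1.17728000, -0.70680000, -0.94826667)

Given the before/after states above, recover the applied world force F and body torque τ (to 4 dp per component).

F = (3.7000, -0.7000, -1.8000)
τ = (-0.1500, 0.1200, -0.1800)

ω₁ − ω₀ = (-0.07728000, 0.09320000, -0.04826667)
I·α + gyro = (-0.1500, 0.1200, -0.1800)
Δv = v₁−v₀ = (0.05920000, -0.01120000, -0.02880000)
m·(v₁−v₀)/dt = (3.7000, -0.7000, -1.8000)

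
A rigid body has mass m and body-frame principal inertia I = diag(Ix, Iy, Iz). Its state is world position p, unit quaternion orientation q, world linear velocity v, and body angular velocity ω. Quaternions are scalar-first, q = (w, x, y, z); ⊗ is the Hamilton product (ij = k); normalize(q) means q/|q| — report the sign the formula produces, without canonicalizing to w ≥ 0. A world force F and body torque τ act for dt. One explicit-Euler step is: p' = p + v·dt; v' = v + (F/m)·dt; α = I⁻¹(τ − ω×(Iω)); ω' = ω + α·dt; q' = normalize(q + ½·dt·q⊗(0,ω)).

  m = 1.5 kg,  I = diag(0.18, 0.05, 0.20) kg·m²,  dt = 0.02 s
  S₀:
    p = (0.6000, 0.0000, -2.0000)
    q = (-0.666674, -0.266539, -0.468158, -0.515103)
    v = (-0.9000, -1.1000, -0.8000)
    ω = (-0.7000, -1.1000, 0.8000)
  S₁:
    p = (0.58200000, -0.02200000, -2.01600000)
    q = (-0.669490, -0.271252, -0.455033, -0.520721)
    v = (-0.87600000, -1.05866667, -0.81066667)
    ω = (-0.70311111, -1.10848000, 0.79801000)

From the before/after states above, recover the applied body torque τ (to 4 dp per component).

τ = (-0.1600, -0.0100, -0.1200)

ω₁ − ω₀ = (-0.00311111, -0.00848000, -0.00199000)
applied torque τ = (-0.1600, -0.0100, -0.1200)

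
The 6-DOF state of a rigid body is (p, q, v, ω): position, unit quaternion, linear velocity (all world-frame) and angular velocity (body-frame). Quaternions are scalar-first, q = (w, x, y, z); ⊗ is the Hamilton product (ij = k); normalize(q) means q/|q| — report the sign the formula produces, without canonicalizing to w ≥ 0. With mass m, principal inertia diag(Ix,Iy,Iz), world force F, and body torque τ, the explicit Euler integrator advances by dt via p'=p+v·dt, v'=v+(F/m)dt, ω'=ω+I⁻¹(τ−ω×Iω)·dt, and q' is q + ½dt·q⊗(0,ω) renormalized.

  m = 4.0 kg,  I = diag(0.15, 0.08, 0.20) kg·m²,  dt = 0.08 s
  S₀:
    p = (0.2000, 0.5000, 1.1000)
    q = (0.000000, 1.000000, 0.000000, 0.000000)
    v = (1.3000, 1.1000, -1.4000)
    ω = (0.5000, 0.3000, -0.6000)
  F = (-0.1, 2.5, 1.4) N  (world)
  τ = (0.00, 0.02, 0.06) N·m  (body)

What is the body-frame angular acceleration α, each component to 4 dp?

α = (0.1440, 0.0625, 0.3525)

precession coupling ω×(Iω) = (-0.0216, 0.0150, -0.0105)
α = I⁻¹(τ − ω×Iω) = (0.1440, 0.0625, 0.3525)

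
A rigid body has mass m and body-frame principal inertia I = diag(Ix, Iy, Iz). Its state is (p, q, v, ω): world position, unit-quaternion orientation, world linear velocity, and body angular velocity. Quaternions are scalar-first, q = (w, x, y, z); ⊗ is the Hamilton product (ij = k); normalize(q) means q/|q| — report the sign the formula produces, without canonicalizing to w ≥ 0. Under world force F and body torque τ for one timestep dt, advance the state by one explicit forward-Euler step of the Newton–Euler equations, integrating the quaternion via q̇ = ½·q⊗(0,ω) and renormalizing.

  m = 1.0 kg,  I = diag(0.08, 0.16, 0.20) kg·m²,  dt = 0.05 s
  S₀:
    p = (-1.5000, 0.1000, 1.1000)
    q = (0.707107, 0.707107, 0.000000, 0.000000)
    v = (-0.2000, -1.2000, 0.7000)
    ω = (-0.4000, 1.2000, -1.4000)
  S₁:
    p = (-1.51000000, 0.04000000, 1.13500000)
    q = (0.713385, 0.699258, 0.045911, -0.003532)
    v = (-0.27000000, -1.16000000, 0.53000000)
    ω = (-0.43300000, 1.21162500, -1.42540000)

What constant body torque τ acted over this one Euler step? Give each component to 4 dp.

τ = (-0.1200, -0.0300, -0.1400)

rate change Δω = (-0.03300000, 0.01162500, -0.02540000)
applied torque τ = (-0.1200, -0.0300, -0.1400)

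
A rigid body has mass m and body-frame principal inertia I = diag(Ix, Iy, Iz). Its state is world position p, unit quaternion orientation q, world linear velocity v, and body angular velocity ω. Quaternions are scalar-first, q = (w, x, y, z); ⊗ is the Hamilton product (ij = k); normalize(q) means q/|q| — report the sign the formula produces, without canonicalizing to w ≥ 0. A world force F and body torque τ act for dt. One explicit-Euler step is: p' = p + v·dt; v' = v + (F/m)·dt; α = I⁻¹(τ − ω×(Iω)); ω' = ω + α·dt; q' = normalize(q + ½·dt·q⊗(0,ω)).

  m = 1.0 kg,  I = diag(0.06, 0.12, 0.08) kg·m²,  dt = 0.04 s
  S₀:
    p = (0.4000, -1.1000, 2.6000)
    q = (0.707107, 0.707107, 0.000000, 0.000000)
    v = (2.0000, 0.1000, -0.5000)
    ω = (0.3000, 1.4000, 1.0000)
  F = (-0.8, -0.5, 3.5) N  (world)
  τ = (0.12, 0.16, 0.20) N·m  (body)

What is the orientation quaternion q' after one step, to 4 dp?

q' = (0.7024, 0.7109, 0.0057, 0.0339)

q⊗(0,ω) = (-0.2121321, 0.2121321, 0.2828428, 1.6970568)
q + ½dt·q⊗(0,ω), renormalized = (0.7024, 0.7109, 0.0057, 0.0339)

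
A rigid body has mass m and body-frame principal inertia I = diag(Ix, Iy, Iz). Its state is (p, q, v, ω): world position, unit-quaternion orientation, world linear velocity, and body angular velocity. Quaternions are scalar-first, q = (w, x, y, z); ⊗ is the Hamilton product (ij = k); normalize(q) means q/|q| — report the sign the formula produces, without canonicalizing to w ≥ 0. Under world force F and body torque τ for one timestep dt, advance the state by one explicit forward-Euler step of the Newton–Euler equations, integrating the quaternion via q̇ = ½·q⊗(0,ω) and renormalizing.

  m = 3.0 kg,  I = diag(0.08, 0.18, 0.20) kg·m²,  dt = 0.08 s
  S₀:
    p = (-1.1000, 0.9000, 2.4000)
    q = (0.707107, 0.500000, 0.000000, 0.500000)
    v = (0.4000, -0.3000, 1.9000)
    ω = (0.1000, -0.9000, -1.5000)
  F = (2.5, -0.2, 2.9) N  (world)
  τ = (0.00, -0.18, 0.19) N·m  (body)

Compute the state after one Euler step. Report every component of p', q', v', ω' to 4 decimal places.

p' = (-1.0680, 0.8760, 2.5520)
q' = (0.7333, 0.5196, 0.0065, 0.4385)
v' = (0.4667, -0.3053, 1.9773)
ω' = (0.0730, -0.9880, -1.4204)

ω×(Iω) gyroscopic = (0.0270, 0.0180, -0.0090)
angular accel α = (-0.3375, -1.1000, 0.9950)
ω + α·dt = (0.0730, -0.9880, -1.4204)
Hamilton product q⊗(0,ω) = (0.7000000, 0.5207107, 0.1636037, -1.5106605)
q + ½dt·q⊗(0,ω), renormalized = (0.7333, 0.5196, 0.0065, 0.4385)
p + v·dt = (-1.0680, 0.8760, 2.5520)
v + (F/m)dt = (0.4667, -0.3053, 1.9773)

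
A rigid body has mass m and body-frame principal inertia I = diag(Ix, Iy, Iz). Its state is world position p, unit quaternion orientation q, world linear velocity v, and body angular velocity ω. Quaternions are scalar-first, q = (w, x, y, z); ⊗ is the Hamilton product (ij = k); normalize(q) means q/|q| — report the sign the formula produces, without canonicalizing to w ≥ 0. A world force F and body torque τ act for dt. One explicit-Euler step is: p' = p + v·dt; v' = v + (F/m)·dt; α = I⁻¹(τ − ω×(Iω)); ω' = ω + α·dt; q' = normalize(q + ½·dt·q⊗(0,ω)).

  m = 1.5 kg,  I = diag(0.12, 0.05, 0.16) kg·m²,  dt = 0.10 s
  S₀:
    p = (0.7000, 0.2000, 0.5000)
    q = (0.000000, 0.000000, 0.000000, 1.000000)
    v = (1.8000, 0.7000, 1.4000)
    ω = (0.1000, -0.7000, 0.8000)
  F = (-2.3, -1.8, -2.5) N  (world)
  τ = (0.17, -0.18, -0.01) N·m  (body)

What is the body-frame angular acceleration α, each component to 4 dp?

precession coupling ω×(Iω) = (-0.0616, -0.0032, 0.0049)
(τ − ω×Iω)/I = (1.9300, -3.5360, -0.0931)

α = (1.9300, -3.5360, -0.0931)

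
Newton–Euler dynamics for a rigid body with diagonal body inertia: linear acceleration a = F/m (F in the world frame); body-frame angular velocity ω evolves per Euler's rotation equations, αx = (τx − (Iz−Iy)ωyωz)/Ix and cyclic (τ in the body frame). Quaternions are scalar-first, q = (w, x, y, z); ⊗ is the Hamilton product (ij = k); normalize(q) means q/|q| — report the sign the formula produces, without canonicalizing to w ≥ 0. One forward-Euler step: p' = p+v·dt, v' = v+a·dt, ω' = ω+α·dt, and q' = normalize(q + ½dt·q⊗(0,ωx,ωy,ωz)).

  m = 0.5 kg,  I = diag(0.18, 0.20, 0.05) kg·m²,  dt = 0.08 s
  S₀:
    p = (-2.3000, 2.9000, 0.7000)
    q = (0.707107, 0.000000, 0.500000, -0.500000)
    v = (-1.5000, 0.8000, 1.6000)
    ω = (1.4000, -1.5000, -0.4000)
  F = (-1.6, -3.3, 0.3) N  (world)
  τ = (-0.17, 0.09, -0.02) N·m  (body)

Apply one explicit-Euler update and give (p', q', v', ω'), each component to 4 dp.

p' = (-2.4200, 2.9640, 0.8280)
q' = (0.7266, 0.0016, 0.4281, -0.5374)
v' = (-1.7560, 0.2720, 1.6480)
ω' = (1.3644, -1.4349, -0.3648)

a = F/m = (-3.2000, -6.6000, 0.6000)
p' = p + v·dt = (-2.4200, 2.9640, 0.8280)
new velocity v' = (-1.7560, 0.2720, 1.6480)
ω×(Iω) gyroscopic = (-0.0900, -0.0728, -0.0420)
α = I⁻¹(τ − ω×Iω) = (-0.4444, 0.8140, 0.4400)
ω' = ω + α·dt = (1.3644, -1.4349, -0.3648)
q⊗(0,ω) = (0.5500000, 0.0399498, -1.7606605, -0.9828428)
q + ½dt·q⊗(0,ω), renormalized = (0.7266, 0.0016, 0.4281, -0.5374)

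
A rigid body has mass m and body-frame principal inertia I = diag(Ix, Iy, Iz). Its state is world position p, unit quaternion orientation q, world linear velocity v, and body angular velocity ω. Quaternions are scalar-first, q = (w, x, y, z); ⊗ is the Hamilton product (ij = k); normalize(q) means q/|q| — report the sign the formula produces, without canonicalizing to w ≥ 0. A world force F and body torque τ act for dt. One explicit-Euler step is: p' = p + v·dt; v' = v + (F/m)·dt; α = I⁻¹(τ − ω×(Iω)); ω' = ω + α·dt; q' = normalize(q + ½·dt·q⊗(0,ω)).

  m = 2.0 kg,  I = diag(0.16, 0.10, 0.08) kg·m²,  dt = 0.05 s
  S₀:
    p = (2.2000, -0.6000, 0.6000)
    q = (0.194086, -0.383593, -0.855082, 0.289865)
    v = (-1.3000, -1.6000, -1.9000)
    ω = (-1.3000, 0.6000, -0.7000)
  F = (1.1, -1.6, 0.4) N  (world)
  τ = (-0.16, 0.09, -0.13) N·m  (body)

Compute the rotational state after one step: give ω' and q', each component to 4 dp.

ω×(Iω) gyroscopic = (0.0084, 0.0728, 0.0468)
α = I⁻¹(τ − ω×Iω) = (-1.0525, 0.1720, -2.2100)
ω' = ω + α·dt = (-1.3526, 0.6086, -0.8105)
Hamilton product q⊗(0,ω) = (0.2172838, 0.1723266, -0.5288880, -1.4776226)
q + ½dt·q⊗(0,ω), renormalized = (0.1994, -0.3790, -0.8676, 0.2527)

ω' = (-1.3526, 0.6086, -0.8105)
q' = (0.1994, -0.3790, -0.8676, 0.2527)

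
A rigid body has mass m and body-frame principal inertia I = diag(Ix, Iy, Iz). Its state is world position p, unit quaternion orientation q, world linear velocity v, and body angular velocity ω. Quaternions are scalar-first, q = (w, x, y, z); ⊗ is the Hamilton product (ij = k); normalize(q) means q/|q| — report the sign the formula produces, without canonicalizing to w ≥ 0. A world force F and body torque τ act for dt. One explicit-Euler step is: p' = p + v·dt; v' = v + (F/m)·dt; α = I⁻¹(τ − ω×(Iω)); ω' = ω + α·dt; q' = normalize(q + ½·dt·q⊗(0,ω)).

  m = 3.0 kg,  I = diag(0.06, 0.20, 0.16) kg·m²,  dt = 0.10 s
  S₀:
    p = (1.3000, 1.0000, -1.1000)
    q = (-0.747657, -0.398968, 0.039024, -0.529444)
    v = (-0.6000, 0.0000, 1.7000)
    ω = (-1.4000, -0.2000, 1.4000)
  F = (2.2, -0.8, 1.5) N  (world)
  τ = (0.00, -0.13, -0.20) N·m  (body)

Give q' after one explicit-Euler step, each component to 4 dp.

2q̇ = q⊗(0,ω) = (0.1904712, 0.9954646, 1.4493082, -0.9122926)
q + ½dt·q⊗(0,ω), renormalized = (-0.7345, -0.3475, 0.1109, -0.5722)

q' = (-0.7345, -0.3475, 0.1109, -0.5722)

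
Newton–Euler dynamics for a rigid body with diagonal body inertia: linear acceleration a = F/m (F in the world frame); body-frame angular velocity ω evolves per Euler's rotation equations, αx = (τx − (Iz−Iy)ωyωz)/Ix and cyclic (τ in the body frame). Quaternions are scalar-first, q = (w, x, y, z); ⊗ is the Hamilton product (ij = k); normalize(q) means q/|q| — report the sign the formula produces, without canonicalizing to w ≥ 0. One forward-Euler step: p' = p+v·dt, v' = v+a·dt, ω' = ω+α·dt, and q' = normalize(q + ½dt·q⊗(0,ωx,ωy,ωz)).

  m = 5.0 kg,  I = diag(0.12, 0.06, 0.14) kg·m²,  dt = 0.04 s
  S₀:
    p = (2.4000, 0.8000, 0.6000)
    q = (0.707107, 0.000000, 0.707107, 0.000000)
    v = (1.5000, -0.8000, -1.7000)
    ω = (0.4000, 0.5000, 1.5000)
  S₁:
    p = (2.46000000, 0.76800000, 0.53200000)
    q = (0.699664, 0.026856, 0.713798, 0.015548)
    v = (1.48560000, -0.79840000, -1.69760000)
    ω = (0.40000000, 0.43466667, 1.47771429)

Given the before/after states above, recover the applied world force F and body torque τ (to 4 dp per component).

F = (-1.8000, 0.2000, 0.3000)
τ = (0.0600, -0.1100, -0.0900)

Δω = ω₁−ω₀ = (0.00000000, -0.06533333, -0.02228571)
precession coupling = (0.0600, -0.0120, -0.0120)
I·α + gyro = (0.0600, -0.1100, -0.0900)
velocity change Δv = (-0.01440000, 0.00160000, 0.00240000)
F = m·Δv/dt = (-1.8000, 0.2000, 0.3000)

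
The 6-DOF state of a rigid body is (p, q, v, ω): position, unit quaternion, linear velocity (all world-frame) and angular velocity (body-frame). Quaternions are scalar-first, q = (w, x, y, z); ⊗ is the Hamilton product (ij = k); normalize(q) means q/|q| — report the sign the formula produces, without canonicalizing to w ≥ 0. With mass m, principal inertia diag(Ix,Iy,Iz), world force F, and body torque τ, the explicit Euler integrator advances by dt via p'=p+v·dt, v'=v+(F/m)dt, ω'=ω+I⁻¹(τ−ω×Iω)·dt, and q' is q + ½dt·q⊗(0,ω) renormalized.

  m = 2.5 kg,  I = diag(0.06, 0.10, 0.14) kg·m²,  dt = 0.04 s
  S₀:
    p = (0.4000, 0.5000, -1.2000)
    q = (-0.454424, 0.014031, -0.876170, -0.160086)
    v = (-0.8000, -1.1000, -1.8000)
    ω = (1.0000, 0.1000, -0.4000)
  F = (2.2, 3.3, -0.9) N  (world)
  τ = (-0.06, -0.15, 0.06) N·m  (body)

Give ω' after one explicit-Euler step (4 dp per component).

(τ − ω×Iω)/I = (-0.9733, -1.8200, 0.4000)
ω' = ω + α·dt = (0.9611, 0.0272, -0.3840)

ω' = (0.9611, 0.0272, -0.3840)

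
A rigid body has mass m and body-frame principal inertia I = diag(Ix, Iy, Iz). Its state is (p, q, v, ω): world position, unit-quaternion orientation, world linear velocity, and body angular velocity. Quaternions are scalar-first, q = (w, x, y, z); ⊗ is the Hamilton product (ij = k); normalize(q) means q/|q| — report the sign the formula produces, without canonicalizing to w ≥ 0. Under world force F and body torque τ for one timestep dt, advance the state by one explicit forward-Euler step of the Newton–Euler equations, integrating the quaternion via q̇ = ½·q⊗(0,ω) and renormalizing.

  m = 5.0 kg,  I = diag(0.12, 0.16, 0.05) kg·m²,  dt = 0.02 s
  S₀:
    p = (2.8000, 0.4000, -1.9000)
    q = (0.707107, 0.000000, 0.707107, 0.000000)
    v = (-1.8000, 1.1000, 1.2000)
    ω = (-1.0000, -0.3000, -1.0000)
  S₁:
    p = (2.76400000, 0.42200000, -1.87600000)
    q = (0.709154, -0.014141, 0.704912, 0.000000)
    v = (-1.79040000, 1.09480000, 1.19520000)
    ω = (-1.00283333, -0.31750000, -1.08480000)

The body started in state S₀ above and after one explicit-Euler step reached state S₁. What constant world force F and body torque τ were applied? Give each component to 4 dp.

rate change Δω = (-0.00283333, -0.01750000, -0.08480000)
τ = I·(Δω/dt) + ω₀×(Iω₀) = (-0.0500, -0.0700, -0.2000)
v₁ − v₀ = (0.00960000, -0.00520000, -0.00480000)
F = m·Δv/dt = (2.4000, -1.3000, -1.2000)

F = (2.4000, -1.3000, -1.2000)
τ = (-0.0500, -0.0700, -0.2000)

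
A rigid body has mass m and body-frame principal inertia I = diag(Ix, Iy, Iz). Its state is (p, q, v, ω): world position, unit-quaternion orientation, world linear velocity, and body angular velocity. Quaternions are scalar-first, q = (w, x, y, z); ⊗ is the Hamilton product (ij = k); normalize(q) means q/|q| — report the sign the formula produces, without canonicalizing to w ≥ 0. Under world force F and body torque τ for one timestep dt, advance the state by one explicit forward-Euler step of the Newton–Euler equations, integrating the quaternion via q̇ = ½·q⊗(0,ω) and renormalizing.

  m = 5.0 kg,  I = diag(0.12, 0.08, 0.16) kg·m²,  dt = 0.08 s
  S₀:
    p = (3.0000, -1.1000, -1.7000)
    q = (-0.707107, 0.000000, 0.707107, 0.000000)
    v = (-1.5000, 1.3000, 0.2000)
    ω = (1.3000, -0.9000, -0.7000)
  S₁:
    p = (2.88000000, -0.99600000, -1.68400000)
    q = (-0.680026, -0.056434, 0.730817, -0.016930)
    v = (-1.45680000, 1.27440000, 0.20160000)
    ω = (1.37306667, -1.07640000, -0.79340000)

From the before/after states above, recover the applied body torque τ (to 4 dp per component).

τ = (0.1600, -0.1400, -0.1400)

rate change Δω = (0.07306667, -0.17640000, -0.09340000)
gyro term ω₀×Iω₀ = (0.0504, 0.0364, 0.0468)
applied torque τ = (0.1600, -0.1400, -0.1400)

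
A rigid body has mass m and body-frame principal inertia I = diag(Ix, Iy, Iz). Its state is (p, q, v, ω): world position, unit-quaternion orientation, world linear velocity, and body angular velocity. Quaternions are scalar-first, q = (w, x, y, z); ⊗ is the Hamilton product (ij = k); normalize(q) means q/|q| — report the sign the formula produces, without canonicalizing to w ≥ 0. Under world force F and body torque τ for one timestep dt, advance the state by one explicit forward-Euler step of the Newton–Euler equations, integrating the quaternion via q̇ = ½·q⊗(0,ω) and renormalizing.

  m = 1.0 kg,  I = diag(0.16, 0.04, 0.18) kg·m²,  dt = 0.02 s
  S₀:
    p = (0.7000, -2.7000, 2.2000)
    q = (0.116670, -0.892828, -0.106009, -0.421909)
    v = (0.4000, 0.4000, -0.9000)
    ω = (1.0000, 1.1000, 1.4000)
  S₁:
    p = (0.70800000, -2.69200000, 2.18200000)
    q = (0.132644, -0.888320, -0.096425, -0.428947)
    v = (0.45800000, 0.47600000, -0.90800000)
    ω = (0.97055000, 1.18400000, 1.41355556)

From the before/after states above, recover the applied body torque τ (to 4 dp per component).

rate change Δω = (-0.02945000, 0.08400000, 0.01355556)
τ = I·(Δω/dt) + ω₀×(Iω₀) = (-0.0200, 0.1400, -0.0100)

τ = (-0.0200, 0.1400, -0.0100)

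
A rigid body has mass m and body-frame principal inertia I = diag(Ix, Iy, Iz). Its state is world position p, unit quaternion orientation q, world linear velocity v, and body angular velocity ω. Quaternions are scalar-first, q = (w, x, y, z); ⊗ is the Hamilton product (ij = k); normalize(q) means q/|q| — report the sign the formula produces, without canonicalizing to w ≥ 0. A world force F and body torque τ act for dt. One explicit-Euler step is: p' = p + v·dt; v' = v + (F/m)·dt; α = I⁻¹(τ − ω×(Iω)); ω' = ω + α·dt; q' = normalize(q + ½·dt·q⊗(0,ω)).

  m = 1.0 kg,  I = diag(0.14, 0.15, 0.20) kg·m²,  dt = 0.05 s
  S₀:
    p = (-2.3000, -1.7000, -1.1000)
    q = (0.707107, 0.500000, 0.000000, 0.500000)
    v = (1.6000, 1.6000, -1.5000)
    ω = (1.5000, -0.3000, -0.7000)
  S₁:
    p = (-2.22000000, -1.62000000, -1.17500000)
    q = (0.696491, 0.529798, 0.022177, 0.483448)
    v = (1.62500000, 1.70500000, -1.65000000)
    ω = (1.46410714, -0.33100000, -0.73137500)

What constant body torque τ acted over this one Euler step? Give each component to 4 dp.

ω₁ − ω₀ = (-0.03589286, -0.03100000, -0.03137500)
precession coupling = (0.0105, 0.0630, -0.0045)
τ = I·(Δω/dt) + ω₀×(Iω₀) = (-0.0900, -0.0300, -0.1300)

τ = (-0.0900, -0.0300, -0.1300)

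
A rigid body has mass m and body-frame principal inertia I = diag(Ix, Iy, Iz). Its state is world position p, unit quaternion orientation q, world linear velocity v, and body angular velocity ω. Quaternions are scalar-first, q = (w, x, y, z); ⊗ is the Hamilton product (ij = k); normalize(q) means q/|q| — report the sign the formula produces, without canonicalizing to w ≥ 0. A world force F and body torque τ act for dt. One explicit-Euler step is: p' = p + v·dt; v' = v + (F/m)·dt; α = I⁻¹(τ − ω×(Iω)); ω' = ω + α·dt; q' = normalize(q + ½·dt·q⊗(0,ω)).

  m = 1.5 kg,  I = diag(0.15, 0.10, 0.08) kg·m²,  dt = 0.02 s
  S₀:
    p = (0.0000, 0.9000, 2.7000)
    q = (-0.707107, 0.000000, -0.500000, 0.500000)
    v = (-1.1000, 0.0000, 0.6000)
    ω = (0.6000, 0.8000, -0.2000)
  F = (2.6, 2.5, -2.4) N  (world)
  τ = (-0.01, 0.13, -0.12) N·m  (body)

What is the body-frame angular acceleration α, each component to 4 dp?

precession coupling ω×(Iω) = (0.0032, -0.0084, -0.0240)
(τ − ω×Iω)/I = (-0.0880, 1.3840, -1.2000)

α = (-0.0880, 1.3840, -1.2000)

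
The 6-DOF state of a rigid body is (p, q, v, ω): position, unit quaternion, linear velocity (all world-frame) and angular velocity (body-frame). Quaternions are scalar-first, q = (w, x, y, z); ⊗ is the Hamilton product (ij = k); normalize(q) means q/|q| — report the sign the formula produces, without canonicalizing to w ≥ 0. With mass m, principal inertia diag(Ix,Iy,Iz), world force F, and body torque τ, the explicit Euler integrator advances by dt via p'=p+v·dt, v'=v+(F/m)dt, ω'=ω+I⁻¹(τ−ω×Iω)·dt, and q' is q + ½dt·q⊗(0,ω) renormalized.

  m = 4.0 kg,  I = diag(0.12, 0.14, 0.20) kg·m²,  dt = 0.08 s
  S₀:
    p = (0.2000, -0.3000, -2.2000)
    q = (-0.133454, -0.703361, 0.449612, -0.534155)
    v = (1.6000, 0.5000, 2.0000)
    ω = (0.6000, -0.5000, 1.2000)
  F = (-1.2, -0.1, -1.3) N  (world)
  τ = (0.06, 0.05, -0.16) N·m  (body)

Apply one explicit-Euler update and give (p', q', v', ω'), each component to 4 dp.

p' = (0.3280, -0.2600, -2.0400)
q' = (-0.0818, -0.6945, 0.4724, -0.5364)
v' = (1.5760, 0.4980, 1.9740)
ω' = (0.6640, -0.4385, 1.1384)

a = F/m = (-0.3000, -0.0250, -0.3250)
new position p' = (0.3280, -0.2600, -2.0400)
v + (F/m)dt = (1.5760, 0.4980, 1.9740)
angular accel α = (0.8000, 0.7686, -0.7700)
ω' = ω + α·dt = (0.6640, -0.4385, 1.1384)
Hamilton product q⊗(0,ω) = (1.2878086, 0.1923845, 0.5902672, -0.0782315)
q + ½dt·q⊗(0,ω), renormalized = (-0.0818, -0.6945, 0.4724, -0.5364)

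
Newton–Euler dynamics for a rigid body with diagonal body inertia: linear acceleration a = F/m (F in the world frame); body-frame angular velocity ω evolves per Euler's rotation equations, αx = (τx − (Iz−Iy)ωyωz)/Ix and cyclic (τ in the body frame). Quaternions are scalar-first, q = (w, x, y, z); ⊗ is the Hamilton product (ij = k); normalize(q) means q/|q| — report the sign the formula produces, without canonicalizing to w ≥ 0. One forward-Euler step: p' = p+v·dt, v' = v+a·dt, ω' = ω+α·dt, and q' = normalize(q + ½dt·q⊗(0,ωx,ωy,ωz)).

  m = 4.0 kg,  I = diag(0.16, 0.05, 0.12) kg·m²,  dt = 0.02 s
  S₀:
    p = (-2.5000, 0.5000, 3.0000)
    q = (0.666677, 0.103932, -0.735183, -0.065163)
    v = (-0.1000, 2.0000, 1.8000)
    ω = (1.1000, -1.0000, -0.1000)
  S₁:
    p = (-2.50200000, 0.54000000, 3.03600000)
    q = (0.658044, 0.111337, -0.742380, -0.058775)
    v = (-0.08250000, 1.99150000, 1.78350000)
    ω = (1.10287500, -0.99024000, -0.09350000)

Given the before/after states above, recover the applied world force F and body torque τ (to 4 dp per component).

F = (3.5000, -1.7000, -3.3000)
τ = (0.0300, 0.0200, 0.1600)

ω₁ − ω₀ = (0.00287500, 0.00976000, 0.00650000)
precession coupling = (0.0070, -0.0044, 0.1210)
τ = I·(Δω/dt) + ω₀×(Iω₀) = (0.0300, 0.0200, 0.1600)
Δv = v₁−v₀ = (0.01750000, -0.00850000, -0.01650000)
applied force F = (3.5000, -1.7000, -3.3000)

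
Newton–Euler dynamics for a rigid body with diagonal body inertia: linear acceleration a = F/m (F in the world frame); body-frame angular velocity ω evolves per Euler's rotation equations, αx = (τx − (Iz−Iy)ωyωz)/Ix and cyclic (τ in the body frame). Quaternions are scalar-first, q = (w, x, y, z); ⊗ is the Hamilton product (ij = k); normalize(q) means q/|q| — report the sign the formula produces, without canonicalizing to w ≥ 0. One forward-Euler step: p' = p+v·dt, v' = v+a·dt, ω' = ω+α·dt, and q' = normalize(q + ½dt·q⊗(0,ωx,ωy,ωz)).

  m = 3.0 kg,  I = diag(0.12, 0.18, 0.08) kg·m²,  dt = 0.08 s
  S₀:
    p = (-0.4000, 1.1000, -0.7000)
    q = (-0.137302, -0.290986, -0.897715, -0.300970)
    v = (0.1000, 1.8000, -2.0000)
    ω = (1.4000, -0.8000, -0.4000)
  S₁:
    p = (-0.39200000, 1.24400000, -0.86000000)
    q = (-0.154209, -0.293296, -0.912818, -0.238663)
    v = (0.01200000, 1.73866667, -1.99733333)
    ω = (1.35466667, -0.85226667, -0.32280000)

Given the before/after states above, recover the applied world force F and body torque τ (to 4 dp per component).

rate change Δω = (-0.04533333, -0.05226667, 0.07720000)
precession coupling = (-0.0320, -0.0224, -0.0672)
I·α + gyro = (-0.1000, -0.1400, 0.0100)
Δv = v₁−v₀ = (-0.08800000, -0.06133333, 0.00266667)
F = m·Δv/dt = (-3.3000, -2.3000, 0.1000)

F = (-3.3000, -2.3000, 0.1000)
τ = (-0.1000, -0.1400, 0.0100)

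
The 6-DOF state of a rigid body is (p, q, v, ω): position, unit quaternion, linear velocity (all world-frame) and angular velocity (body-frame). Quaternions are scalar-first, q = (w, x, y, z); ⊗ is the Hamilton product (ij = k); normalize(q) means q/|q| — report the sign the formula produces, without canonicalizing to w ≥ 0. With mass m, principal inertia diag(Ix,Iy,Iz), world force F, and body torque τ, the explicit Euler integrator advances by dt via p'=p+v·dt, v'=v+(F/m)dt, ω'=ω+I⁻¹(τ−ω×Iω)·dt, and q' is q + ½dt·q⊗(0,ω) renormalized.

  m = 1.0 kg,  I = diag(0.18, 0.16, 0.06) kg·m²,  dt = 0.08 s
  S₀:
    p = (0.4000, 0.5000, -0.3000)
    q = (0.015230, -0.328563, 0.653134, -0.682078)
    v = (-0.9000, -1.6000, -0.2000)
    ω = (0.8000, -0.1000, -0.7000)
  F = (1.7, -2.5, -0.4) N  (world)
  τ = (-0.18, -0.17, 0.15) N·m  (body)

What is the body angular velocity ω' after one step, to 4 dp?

precession coupling ω×(Iω) = (-0.0070, -0.0672, 0.0016)
angular accel α = (-0.9611, -0.6425, 2.4733)
ω + α·dt = (0.7231, -0.1514, -0.5021)

ω' = (0.7231, -0.1514, -0.5021)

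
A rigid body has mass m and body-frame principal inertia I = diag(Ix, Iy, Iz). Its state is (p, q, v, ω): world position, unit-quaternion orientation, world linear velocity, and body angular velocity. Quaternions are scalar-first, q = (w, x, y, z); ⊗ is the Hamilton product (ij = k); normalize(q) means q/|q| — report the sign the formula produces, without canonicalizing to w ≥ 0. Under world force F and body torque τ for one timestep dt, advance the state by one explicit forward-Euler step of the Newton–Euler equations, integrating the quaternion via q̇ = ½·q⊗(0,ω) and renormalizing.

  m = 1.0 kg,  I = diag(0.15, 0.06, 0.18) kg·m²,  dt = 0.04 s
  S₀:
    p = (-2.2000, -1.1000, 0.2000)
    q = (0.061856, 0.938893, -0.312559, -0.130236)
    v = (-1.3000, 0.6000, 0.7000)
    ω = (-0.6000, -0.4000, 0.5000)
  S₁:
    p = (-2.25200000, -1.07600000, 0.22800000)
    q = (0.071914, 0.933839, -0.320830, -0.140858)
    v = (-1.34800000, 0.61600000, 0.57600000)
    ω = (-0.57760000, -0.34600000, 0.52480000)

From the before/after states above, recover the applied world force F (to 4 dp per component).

F = (-1.2000, 0.4000, -3.1000)

Δv = v₁−v₀ = (-0.04800000, 0.01600000, -0.12400000)
m·(v₁−v₀)/dt = (-1.2000, 0.4000, -3.1000)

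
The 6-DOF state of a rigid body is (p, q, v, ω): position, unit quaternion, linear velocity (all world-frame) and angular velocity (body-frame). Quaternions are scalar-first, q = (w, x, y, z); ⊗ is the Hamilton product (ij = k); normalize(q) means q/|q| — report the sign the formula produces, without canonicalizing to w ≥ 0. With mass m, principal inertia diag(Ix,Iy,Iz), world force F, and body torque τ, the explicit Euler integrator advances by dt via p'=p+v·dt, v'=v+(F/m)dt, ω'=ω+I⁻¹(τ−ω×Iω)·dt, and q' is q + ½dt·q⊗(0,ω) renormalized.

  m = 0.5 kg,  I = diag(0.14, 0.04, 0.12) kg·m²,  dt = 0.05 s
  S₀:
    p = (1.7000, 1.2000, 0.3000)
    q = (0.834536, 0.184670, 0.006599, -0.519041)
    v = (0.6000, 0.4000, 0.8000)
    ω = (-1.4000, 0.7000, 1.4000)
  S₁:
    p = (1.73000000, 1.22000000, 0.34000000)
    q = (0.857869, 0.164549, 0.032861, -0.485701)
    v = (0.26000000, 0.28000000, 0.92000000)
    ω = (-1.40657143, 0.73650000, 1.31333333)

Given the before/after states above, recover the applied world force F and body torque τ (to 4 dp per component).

velocity change Δv = (-0.34000000, -0.12000000, 0.12000000)
m·(v₁−v₀)/dt = (-3.4000, -1.2000, 1.2000)
rate change Δω = (-0.00657143, 0.03650000, -0.08666667)
precession coupling = (0.0784, -0.0392, 0.0980)
applied torque τ = (0.0600, -0.0100, -0.1100)

F = (-3.4000, -1.2000, 1.2000)
τ = (0.0600, -0.0100, -0.1100)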